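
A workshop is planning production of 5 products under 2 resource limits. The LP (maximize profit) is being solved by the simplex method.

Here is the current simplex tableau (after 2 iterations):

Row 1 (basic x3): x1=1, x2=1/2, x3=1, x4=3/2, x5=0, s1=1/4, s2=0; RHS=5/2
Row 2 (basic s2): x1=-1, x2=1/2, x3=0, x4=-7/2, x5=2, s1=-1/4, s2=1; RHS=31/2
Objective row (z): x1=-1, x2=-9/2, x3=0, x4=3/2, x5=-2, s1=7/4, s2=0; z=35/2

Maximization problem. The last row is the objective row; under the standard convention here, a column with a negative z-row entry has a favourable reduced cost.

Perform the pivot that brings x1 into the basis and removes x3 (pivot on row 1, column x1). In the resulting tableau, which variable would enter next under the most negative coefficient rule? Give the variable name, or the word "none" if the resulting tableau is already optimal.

Pivot element 1. New z-row = old z-row − (-1)·(row 1/1).
Updated z-row coefficients: x1: 0, x2: -4, x3: 1, x4: 3, x5: -2, s1: 2, s2: 0.
The most negative is -4 in column x2, so x2 would enter next.

x2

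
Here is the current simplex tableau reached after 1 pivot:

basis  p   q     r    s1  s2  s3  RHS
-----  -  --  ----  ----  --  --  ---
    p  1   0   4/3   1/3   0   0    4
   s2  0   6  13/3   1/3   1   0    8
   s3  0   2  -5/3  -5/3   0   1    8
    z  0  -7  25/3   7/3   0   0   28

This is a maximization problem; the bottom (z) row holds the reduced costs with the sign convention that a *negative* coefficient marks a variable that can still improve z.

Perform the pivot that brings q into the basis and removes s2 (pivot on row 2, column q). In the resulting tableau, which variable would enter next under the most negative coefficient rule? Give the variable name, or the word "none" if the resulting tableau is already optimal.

Pivot element 6. New z-row = old z-row − (-7)·(row 2/6).
Updated z-row coefficients: p: 0, q: 0, r: 241/18, s1: 49/18, s2: 7/6, s3: 0.
No coefficient is strictly negative; the tableau after this pivot is optimal.

none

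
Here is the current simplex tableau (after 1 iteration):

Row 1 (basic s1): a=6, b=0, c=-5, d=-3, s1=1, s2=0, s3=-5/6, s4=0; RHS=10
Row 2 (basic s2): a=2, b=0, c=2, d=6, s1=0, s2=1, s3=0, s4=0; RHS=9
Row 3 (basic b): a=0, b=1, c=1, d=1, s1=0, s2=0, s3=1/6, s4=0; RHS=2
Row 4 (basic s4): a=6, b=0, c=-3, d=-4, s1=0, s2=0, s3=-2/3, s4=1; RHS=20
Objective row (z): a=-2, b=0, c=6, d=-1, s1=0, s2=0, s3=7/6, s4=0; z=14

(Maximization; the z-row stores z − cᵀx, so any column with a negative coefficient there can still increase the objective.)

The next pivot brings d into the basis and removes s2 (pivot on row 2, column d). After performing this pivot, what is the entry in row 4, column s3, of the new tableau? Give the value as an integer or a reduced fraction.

-2/3

Pivot element is row 2, column d: 6.
Normalize row 2: new (row 2, s3) = 0/6 = 0.
row 4 ← row 4 − (-4)·(new row 2): -2/3 − (-4)·0 = -2/3.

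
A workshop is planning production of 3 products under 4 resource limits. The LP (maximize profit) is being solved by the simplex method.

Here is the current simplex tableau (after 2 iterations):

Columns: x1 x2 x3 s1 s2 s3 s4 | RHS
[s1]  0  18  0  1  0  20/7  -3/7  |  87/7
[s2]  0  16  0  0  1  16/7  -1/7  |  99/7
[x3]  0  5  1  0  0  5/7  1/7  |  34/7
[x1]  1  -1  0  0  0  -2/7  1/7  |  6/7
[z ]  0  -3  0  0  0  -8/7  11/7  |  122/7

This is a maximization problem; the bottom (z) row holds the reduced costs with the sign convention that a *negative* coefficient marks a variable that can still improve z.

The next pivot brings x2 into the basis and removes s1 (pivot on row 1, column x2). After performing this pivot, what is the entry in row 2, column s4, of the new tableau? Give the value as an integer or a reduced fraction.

5/21

Pivot element is row 1, column x2: 18.
Normalize row 1: new (row 1, s4) = (-3/7)/18 = -1/42.
row 2 ← row 2 − 16·(new row 1): -1/7 − 16·(-1/42) = 5/21.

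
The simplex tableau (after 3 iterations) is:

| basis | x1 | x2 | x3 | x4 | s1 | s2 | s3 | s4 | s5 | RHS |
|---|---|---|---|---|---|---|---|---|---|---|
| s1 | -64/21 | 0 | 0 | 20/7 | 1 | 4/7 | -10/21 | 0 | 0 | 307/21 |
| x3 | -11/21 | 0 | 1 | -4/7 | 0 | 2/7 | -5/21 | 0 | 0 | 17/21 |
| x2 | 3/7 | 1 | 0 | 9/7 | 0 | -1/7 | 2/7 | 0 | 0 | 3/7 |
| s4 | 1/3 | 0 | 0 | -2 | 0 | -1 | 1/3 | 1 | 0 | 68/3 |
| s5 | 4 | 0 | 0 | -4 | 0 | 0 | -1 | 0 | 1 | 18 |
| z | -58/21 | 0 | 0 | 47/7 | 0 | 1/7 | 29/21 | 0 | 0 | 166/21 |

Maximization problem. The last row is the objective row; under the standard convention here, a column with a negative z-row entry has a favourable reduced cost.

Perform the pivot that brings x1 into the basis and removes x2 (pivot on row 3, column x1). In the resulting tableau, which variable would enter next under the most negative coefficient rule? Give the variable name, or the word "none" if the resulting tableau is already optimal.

Pivot element 3/7. New z-row = old z-row − (-58/21)·(row 3/(3/7)).
Updated z-row coefficients: x1: 0, x2: 58/9, x3: 0, x4: 15, s1: 0, s2: -7/9, s3: 29/9, s4: 0, s5: 0.
The most negative is -7/9 in column s2, so s2 would enter next.

s2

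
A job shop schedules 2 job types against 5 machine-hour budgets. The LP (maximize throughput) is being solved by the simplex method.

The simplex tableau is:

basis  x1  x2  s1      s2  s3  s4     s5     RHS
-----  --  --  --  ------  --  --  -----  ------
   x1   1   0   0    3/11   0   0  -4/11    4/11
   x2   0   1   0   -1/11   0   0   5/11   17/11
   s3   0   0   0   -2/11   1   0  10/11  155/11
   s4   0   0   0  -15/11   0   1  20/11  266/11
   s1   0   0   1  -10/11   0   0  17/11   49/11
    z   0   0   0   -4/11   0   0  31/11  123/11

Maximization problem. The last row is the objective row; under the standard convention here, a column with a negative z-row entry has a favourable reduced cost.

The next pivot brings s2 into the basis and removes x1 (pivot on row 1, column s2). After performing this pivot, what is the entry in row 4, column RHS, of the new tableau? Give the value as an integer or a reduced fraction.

26

Pivot element is row 1, column s2: 3/11.
Normalize row 1: new (row 1, RHS) = (4/11)/(3/11) = 4/3.
row 4 ← row 4 − (-15/11)·(new row 1): 266/11 − (-15/11)·(4/3) = 26.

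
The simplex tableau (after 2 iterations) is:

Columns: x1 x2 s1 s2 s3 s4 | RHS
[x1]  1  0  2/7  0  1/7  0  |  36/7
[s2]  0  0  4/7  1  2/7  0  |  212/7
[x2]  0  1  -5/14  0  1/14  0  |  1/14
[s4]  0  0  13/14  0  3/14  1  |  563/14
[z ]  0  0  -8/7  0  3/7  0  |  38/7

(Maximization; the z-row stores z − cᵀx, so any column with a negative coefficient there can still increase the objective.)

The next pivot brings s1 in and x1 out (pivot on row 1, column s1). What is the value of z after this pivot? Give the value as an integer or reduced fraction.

26

Minimum ratio for s1: (36/7)/(2/7) = 18.
z changes by −(z-row coeff of s1)·ratio = −(-8/7)·18 = 144/7.
New z = 38/7 + (144/7) = 26.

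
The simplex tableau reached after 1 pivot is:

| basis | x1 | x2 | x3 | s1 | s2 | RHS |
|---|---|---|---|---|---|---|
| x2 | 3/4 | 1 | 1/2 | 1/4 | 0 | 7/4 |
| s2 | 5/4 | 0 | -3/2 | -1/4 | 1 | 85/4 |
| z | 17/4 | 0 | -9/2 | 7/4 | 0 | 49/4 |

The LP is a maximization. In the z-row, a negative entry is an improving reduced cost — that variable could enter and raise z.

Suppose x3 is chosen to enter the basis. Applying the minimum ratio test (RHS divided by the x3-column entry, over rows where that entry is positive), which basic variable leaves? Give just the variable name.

Ratios: row 1 (x2): (7/4)/(1/2) = 7/2; row 2 (s2): entry -3/2 ≤ 0, skip.
Minimum ratio 7/2 is in the x2 row, so x2 leaves.

x2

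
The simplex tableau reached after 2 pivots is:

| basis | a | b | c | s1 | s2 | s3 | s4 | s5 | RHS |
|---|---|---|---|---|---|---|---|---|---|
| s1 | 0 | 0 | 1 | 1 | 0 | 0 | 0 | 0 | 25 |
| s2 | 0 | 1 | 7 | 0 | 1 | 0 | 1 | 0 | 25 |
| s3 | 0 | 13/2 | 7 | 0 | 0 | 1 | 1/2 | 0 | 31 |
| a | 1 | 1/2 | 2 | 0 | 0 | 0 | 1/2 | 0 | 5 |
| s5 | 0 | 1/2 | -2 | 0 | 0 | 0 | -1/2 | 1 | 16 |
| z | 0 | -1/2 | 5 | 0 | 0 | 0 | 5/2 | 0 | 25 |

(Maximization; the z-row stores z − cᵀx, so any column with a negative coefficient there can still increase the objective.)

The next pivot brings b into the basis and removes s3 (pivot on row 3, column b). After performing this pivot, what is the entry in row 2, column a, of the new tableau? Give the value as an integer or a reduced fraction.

Pivot element is row 3, column b: 13/2.
Normalize row 3: new (row 3, a) = 0/(13/2) = 0.
row 2 ← row 2 − 1·(new row 3): 0 − 1·0 = 0.

0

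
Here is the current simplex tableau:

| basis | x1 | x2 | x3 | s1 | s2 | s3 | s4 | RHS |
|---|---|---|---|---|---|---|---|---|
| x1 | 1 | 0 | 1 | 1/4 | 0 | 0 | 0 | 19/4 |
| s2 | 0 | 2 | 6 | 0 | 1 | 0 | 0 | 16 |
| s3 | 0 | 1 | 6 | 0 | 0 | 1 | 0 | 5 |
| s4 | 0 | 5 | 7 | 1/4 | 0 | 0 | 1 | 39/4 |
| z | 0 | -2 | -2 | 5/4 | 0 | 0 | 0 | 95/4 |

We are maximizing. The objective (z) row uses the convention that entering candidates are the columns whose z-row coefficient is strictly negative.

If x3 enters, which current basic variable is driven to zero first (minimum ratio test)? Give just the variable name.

Ratios: row 1 (x1): (19/4)/1 = 19/4; row 2 (s2): 16/6 = 8/3; row 3 (s3): 5/6 = 5/6; row 4 (s4): (39/4)/7 = 39/28.
Minimum ratio 5/6 is in the s3 row, so s3 leaves.

s3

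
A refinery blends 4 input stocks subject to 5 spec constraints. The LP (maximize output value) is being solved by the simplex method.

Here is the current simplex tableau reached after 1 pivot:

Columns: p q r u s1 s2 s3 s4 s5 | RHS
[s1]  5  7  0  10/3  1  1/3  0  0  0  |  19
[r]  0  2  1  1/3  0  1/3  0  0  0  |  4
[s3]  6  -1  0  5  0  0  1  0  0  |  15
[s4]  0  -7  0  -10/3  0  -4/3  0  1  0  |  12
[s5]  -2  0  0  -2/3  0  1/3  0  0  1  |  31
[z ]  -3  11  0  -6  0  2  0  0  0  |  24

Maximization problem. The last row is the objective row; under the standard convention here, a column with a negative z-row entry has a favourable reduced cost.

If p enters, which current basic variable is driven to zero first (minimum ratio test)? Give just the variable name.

Ratios: row 1 (s1): 19/5 = 19/5; row 2 (r): entry 0 ≤ 0, skip; row 3 (s3): 15/6 = 5/2; row 4 (s4): entry 0 ≤ 0, skip; row 5 (s5): entry -2 ≤ 0, skip.
Minimum ratio 5/2 is in the s3 row, so s3 leaves.

s3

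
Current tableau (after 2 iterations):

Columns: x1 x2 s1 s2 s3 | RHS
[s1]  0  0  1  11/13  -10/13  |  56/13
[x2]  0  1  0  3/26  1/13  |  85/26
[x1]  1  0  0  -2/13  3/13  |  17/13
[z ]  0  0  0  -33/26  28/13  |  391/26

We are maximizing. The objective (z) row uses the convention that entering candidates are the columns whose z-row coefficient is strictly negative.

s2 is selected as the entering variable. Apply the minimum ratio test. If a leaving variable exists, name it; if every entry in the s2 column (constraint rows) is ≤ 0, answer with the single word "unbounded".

Ratios: row 1 (s1): (56/13)/(11/13) = 56/11; row 2 (x2): (85/26)/(3/26) = 85/3; row 3 (x1): entry -2/13 ≤ 0, skip.
Minimum ratio is in the s1 row, so s1 leaves.

s1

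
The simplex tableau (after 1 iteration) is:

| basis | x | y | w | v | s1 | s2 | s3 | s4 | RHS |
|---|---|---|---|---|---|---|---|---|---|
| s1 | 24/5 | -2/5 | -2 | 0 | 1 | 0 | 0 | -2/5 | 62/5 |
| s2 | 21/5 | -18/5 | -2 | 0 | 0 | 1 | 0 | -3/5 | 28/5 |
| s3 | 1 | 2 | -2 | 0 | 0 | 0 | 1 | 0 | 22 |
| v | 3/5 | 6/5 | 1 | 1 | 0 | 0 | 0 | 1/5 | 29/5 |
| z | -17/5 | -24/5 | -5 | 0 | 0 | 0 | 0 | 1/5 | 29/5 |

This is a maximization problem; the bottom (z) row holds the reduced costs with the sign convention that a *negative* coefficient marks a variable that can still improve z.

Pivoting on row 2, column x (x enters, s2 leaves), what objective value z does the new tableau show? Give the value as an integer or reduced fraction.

Minimum ratio for x: (28/5)/(21/5) = 4/3.
z changes by −(z-row coeff of x)·ratio = −(-17/5)·(4/3) = 68/15.
New z = 29/5 + (68/15) = 31/3.

31/3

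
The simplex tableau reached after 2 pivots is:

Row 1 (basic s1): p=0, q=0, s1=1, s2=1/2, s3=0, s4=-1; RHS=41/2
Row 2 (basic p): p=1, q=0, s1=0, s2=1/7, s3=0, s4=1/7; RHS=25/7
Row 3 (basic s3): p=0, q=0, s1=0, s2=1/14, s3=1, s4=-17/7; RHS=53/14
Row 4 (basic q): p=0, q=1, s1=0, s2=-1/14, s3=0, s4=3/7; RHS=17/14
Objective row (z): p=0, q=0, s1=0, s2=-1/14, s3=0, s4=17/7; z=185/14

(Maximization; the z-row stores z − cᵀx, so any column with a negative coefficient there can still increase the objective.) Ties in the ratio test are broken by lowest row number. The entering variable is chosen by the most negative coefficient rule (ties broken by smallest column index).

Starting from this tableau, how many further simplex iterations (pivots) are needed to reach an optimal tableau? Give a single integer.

pivot: s2 in, p out → z = 15
No improving column remains; optimal.

1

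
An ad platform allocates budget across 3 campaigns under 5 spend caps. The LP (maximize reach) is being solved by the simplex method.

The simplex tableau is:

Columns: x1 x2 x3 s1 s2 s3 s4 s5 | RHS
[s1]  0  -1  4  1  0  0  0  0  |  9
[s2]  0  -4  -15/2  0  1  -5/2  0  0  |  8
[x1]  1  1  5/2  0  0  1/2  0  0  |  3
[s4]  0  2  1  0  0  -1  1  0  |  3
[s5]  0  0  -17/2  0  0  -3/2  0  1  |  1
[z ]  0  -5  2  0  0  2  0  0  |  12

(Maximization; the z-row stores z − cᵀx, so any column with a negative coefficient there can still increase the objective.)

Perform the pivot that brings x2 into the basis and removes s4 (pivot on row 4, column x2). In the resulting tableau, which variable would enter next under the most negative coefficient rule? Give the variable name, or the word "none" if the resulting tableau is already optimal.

Pivot element 2. New z-row = old z-row − (-5)·(row 4/2).
Updated z-row coefficients: x1: 0, x2: 0, x3: 9/2, s1: 0, s2: 0, s3: -1/2, s4: 5/2, s5: 0.
The most negative is -1/2 in column s3, so s3 would enter next.

s3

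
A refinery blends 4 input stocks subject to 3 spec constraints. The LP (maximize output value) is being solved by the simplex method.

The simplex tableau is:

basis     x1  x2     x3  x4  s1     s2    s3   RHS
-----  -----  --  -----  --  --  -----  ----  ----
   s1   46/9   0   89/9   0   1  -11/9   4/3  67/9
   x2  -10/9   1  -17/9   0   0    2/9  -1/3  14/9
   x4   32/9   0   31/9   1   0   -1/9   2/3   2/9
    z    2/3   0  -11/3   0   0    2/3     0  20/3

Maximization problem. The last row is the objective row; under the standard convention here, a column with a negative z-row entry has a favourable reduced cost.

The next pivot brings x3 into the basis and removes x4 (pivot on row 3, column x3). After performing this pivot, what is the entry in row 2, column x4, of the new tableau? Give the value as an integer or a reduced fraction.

Pivot element is row 3, column x3: 31/9.
Normalize row 3: new (row 3, x4) = 1/(31/9) = 9/31.
row 2 ← row 2 − (-17/9)·(new row 3): 0 − (-17/9)·(9/31) = 17/31.

17/31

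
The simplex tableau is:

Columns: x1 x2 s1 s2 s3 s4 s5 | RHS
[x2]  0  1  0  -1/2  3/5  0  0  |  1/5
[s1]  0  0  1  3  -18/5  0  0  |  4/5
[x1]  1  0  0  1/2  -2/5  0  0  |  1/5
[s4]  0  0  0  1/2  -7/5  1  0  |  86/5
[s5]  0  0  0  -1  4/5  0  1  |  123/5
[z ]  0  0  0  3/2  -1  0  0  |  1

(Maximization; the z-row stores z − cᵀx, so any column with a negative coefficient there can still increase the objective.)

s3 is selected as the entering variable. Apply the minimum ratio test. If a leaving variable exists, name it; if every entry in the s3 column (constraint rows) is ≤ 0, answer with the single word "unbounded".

x2

Ratios: row 1 (x2): (1/5)/(3/5) = 1/3; row 2 (s1): entry -18/5 ≤ 0, skip; row 3 (x1): entry -2/5 ≤ 0, skip; row 4 (s4): entry -7/5 ≤ 0, skip; row 5 (s5): (123/5)/(4/5) = 123/4.
Minimum ratio is in the x2 row, so x2 leaves.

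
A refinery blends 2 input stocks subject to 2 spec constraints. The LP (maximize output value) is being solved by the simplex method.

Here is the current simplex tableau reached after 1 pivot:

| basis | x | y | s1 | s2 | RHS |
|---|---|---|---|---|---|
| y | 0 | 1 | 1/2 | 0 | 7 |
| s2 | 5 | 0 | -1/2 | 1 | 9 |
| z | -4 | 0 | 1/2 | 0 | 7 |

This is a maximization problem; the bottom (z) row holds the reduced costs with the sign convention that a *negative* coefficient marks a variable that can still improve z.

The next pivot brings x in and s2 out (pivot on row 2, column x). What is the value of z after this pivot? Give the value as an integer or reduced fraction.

Minimum ratio for x: 9/5 = 9/5.
z changes by −(z-row coeff of x)·ratio = −(-4)·(9/5) = 36/5.
New z = 7 + (36/5) = 71/5.

71/5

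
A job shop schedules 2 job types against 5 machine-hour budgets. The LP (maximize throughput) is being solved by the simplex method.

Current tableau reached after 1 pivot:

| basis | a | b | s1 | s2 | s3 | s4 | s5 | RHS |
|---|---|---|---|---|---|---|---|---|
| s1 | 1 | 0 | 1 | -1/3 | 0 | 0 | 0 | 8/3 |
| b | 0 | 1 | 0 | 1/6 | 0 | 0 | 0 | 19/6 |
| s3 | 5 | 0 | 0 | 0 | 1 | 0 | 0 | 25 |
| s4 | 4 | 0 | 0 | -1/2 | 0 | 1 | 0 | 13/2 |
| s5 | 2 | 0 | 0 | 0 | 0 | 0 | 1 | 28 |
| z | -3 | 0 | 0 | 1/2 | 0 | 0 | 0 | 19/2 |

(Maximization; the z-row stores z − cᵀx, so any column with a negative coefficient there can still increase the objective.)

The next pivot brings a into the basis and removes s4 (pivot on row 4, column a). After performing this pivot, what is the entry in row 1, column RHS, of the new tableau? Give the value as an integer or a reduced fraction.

Pivot element is row 4, column a: 4.
Normalize row 4: new (row 4, RHS) = (13/2)/4 = 13/8.
row 1 ← row 1 − 1·(new row 4): 8/3 − 1·(13/8) = 25/24.

25/24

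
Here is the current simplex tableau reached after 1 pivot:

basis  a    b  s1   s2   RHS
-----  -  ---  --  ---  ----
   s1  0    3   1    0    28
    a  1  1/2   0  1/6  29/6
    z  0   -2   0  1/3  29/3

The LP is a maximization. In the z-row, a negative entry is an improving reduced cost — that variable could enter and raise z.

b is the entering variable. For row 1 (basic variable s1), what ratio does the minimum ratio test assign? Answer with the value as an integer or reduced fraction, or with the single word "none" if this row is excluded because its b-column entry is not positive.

28/3

Ratio = RHS / (b entry) = 28 / 3 = 28/3.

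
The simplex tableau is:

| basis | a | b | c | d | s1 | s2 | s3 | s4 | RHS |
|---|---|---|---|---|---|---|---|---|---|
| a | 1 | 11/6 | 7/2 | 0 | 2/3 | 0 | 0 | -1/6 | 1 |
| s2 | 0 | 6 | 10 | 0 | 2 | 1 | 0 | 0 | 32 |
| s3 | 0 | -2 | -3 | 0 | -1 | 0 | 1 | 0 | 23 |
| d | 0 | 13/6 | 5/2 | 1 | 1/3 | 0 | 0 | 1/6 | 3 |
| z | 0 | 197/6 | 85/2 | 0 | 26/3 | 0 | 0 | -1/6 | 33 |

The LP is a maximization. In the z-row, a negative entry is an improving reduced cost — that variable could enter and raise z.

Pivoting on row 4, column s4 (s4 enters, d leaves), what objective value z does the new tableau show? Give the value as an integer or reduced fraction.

Minimum ratio for s4: 3/(1/6) = 18.
z changes by −(z-row coeff of s4)·ratio = −(-1/6)·18 = 3.
New z = 33 + 3 = 36.

36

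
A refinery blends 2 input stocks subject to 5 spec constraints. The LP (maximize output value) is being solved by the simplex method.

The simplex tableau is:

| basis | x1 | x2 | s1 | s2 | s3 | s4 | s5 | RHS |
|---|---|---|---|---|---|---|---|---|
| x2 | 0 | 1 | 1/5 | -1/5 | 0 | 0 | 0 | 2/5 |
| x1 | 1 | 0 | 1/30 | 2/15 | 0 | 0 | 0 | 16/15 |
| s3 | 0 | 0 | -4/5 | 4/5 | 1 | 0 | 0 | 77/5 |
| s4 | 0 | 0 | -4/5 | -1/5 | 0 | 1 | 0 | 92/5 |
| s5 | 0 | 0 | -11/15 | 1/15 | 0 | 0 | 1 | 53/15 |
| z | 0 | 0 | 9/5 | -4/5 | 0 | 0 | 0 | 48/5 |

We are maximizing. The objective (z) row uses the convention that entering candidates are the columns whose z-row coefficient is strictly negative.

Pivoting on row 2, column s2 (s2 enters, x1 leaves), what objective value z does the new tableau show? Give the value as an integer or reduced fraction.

Minimum ratio for s2: (16/15)/(2/15) = 8.
z changes by −(z-row coeff of s2)·ratio = −(-4/5)·8 = 32/5.
New z = 48/5 + (32/5) = 16.

16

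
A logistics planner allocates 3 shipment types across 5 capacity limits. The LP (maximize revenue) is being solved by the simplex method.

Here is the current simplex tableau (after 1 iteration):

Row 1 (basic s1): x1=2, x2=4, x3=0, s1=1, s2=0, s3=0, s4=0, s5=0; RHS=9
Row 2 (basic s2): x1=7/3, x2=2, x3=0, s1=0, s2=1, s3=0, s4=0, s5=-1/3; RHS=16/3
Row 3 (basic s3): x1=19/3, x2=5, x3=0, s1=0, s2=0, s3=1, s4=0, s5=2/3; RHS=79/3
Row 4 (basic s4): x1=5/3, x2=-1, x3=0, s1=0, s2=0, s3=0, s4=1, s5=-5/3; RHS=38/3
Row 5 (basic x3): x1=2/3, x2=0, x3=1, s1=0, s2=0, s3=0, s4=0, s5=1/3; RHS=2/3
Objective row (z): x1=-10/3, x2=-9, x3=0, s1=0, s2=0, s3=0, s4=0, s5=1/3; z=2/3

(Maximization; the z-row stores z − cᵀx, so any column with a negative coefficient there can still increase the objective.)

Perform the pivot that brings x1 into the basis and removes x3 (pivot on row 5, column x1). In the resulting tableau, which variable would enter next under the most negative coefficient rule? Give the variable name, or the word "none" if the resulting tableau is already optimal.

Pivot element 2/3. New z-row = old z-row − (-10/3)·(row 5/(2/3)).
Updated z-row coefficients: x1: 0, x2: -9, x3: 5, s1: 0, s2: 0, s3: 0, s4: 0, s5: 2.
The most negative is -9 in column x2, so x2 would enter next.

x2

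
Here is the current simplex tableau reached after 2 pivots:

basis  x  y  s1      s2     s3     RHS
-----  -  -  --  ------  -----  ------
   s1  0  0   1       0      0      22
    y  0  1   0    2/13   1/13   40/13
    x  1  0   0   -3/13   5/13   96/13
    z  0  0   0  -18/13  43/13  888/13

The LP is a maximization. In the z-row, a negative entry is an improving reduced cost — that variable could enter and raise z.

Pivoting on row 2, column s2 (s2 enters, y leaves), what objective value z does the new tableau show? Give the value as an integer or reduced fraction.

96

Minimum ratio for s2: (40/13)/(2/13) = 20.
z changes by −(z-row coeff of s2)·ratio = −(-18/13)·20 = 360/13.
New z = 888/13 + (360/13) = 96.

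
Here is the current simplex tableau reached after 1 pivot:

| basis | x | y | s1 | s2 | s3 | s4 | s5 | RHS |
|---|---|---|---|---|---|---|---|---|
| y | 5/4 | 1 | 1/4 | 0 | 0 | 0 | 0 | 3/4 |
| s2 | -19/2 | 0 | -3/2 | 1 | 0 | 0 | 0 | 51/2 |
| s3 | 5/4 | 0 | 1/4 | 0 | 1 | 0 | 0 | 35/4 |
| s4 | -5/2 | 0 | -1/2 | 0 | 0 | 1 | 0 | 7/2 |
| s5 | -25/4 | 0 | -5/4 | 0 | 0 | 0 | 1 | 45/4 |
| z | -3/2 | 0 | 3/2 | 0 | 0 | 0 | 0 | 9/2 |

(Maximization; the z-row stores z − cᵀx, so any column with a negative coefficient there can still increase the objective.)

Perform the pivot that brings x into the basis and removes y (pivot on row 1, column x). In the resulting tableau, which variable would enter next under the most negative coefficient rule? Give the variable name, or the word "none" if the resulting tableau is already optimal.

Pivot element 5/4. New z-row = old z-row − (-3/2)·(row 1/(5/4)).
Updated z-row coefficients: x: 0, y: 6/5, s1: 9/5, s2: 0, s3: 0, s4: 0, s5: 0.
No coefficient is strictly negative; the tableau after this pivot is optimal.

none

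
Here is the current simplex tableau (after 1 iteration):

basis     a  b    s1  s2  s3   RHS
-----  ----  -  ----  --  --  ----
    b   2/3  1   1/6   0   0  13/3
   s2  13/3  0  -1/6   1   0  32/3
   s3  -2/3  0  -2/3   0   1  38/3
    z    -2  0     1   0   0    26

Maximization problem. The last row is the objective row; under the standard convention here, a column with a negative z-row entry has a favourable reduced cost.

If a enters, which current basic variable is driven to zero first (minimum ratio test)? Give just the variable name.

Ratios: row 1 (b): (13/3)/(2/3) = 13/2; row 2 (s2): (32/3)/(13/3) = 32/13; row 3 (s3): entry -2/3 ≤ 0, skip.
Minimum ratio 32/13 is in the s2 row, so s2 leaves.

s2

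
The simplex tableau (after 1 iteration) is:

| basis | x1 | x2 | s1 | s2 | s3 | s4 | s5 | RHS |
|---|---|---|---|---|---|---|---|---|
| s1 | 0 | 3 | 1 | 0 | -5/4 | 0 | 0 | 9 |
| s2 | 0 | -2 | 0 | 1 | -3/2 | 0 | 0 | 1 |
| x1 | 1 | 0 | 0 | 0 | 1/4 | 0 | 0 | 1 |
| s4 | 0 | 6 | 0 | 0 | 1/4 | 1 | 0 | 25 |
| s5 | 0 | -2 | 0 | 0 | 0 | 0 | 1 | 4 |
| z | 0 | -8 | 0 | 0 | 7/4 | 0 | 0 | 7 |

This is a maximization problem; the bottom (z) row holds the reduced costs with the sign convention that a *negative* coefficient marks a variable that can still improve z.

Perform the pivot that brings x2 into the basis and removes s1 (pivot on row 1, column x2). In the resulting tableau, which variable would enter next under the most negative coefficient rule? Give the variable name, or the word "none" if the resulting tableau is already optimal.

Pivot element 3. New z-row = old z-row − (-8)·(row 1/3).
Updated z-row coefficients: x1: 0, x2: 0, s1: 8/3, s2: 0, s3: -19/12, s4: 0, s5: 0.
The most negative is -19/12 in column s3, so s3 would enter next.

s3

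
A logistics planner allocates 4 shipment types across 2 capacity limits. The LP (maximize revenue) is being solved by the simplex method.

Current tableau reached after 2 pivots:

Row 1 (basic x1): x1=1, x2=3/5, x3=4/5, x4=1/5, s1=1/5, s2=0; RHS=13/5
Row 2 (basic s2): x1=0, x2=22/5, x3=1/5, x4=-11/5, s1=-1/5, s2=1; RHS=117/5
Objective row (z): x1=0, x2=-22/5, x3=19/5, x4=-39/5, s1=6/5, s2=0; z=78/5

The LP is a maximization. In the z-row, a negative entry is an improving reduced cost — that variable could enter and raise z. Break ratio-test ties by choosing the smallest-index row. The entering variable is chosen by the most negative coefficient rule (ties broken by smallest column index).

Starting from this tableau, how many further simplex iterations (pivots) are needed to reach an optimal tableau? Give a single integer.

pivot: x4 in, x1 out → z = 117
No improving column remains; optimal.

1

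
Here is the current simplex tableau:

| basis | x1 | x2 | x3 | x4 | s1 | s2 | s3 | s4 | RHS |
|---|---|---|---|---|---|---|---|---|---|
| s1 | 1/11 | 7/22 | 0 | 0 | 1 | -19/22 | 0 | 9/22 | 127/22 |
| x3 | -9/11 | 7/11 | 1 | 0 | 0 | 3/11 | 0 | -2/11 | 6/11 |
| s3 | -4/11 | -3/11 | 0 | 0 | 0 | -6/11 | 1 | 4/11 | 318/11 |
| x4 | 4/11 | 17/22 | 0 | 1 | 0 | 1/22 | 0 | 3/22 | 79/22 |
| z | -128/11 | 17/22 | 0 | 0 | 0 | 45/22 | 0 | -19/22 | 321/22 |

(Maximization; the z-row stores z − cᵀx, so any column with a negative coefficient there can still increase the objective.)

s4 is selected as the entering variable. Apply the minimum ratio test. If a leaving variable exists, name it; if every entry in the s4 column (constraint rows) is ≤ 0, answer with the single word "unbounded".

Ratios: row 1 (s1): (127/22)/(9/22) = 127/9; row 2 (x3): entry -2/11 ≤ 0, skip; row 3 (s3): (318/11)/(4/11) = 159/2; row 4 (x4): (79/22)/(3/22) = 79/3.
Minimum ratio is in the s1 row, so s1 leaves.

s1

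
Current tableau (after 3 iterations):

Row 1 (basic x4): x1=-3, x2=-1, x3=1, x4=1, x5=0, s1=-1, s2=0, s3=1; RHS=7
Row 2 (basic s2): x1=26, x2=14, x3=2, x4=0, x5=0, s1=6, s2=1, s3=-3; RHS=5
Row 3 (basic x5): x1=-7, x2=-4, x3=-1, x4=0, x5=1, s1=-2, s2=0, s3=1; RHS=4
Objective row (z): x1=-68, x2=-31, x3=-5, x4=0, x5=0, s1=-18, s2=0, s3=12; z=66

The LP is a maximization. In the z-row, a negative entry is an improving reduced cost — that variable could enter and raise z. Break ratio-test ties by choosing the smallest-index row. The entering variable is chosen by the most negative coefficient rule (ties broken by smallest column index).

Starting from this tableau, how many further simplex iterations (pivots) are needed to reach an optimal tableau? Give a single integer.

2

pivot: x1 in, s2 out → z = 1028/13
pivot: s1 in, x1 out → z = 81
No improving column remains; optimal.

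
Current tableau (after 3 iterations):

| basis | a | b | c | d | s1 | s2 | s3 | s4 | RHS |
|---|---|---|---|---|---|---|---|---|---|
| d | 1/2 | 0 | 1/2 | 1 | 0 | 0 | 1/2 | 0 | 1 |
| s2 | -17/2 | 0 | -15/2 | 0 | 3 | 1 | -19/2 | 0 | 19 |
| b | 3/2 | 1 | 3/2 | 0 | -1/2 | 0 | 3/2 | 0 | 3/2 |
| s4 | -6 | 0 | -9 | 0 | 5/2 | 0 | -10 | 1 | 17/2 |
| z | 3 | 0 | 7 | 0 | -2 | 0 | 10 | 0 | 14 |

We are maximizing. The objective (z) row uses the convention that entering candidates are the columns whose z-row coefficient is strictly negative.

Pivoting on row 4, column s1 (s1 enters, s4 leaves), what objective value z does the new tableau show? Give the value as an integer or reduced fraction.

104/5

Minimum ratio for s1: (17/2)/(5/2) = 17/5.
z changes by −(z-row coeff of s1)·ratio = −(-2)·(17/5) = 34/5.
New z = 14 + (34/5) = 104/5.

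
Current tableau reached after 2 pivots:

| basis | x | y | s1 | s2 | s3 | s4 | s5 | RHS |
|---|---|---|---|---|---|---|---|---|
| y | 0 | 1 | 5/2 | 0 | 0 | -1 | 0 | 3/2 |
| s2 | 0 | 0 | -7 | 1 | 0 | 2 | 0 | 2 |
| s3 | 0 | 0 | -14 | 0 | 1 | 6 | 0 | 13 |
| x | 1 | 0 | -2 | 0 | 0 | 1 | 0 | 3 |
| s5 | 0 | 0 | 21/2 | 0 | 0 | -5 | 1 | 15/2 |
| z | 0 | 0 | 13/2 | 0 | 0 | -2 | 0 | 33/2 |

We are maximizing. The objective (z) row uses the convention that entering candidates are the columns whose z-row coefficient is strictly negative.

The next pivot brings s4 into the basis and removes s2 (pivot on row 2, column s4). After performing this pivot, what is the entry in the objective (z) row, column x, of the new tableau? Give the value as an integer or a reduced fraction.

Pivot element is row 2, column s4: 2.
Normalize row 2: new (row 2, x) = 0/2 = 0.
z-row ← z-row − (-2)·(new row 2): 0 − (-2)·0 = 0.

0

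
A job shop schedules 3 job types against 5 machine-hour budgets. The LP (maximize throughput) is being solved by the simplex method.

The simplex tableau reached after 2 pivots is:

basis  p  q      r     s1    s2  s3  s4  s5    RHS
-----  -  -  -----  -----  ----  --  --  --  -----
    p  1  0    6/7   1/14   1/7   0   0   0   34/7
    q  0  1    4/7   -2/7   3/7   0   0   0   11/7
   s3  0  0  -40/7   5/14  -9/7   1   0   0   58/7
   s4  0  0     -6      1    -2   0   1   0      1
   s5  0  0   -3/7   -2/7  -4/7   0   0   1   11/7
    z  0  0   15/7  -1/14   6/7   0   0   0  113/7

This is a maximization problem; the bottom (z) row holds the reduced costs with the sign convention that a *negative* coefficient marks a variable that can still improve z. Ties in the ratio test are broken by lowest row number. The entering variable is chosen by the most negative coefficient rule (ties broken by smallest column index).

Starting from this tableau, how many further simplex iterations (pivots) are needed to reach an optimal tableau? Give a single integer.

pivot: s1 in, s4 out → z = 227/14
No improving column remains; optimal.

1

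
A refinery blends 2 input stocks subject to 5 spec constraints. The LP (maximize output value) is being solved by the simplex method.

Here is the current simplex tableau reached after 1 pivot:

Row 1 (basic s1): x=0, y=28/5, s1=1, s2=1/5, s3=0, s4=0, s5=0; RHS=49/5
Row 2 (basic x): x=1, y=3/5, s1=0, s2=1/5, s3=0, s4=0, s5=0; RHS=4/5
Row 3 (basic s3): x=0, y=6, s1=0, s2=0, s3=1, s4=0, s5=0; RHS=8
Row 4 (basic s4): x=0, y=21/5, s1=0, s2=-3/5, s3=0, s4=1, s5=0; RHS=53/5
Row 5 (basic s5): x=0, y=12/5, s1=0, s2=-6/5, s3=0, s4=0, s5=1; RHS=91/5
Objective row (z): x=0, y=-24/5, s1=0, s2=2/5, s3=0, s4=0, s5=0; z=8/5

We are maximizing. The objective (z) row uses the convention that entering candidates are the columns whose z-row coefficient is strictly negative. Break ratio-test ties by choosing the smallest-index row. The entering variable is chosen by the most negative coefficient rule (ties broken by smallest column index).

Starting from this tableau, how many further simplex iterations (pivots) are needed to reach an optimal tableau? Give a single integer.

1

pivot: y in, x out → z = 8
No improving column remains; optimal.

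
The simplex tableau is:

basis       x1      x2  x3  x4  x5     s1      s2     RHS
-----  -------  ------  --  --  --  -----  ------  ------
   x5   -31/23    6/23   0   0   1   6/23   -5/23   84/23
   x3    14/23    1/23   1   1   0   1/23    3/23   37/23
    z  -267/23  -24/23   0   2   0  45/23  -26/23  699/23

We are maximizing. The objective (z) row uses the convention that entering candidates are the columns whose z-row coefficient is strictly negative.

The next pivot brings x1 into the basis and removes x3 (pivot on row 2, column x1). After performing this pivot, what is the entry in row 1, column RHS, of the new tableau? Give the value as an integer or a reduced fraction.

Pivot element is row 2, column x1: 14/23.
Normalize row 2: new (row 2, RHS) = (37/23)/(14/23) = 37/14.
row 1 ← row 1 − (-31/23)·(new row 2): 84/23 − (-31/23)·(37/14) = 101/14.

101/14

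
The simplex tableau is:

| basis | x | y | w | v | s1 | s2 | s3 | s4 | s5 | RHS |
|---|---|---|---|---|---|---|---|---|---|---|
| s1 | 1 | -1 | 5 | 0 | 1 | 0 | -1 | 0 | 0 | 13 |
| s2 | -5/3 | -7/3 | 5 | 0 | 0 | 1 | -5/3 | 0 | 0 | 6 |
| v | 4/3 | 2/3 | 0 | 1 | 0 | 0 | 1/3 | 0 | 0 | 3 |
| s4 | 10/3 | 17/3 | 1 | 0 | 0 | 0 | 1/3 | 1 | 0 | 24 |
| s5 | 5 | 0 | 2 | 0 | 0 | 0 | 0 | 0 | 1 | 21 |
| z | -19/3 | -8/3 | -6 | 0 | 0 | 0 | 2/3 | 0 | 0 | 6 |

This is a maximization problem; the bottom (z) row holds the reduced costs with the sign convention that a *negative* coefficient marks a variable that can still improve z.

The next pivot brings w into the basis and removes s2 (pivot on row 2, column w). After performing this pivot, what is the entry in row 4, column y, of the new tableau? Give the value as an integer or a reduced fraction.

92/15

Pivot element is row 2, column w: 5.
Normalize row 2: new (row 2, y) = (-7/3)/5 = -7/15.
row 4 ← row 4 − 1·(new row 2): 17/3 − 1·(-7/15) = 92/15.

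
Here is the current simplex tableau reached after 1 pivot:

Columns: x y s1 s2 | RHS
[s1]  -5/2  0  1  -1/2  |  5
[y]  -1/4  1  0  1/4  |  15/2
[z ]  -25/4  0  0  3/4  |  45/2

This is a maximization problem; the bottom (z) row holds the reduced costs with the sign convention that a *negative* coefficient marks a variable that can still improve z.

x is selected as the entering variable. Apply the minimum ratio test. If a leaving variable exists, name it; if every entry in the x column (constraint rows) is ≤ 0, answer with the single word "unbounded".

unbounded

x-column entries: row 1: -5/2, row 2: -1/4. All ≤ 0, so x can increase without bound; the LP is unbounded in this direction.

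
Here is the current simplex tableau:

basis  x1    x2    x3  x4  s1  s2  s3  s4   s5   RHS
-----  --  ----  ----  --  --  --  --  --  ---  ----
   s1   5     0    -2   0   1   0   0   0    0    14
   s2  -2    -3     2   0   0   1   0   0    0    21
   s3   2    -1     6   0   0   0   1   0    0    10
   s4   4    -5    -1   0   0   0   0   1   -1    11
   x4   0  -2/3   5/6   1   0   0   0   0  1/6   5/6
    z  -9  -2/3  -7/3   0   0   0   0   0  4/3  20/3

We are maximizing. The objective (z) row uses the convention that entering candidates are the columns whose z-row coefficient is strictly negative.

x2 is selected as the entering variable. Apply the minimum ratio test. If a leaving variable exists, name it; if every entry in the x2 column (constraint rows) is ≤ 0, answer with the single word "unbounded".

x2-column entries: row 1: 0, row 2: -3, row 3: -1, row 4: -5, row 5: -2/3. All ≤ 0, so x2 can increase without bound; the LP is unbounded in this direction.

unbounded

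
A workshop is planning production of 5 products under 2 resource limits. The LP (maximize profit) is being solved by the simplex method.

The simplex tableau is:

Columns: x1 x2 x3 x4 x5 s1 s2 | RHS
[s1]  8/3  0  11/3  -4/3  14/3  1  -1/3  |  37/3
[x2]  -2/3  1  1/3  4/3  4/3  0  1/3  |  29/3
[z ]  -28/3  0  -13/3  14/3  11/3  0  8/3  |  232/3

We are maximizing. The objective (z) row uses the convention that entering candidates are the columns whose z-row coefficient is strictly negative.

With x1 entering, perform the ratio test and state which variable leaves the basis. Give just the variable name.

s1

Ratios: row 1 (s1): (37/3)/(8/3) = 37/8; row 2 (x2): entry -2/3 ≤ 0, skip.
Minimum ratio 37/8 is in the s1 row, so s1 leaves.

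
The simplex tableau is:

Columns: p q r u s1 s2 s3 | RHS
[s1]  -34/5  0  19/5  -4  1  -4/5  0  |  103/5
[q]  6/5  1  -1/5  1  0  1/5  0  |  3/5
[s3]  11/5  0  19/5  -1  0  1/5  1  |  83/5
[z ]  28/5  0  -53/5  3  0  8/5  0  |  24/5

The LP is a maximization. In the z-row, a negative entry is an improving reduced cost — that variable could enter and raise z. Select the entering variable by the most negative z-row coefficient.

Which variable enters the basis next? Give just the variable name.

r

Objective-row coefficients: p: 28/5, q: 0, r: -53/5, u: 3, s1: 0, s2: 8/5, s3: 0.
The most negative is -53/5 in column r, so r enters.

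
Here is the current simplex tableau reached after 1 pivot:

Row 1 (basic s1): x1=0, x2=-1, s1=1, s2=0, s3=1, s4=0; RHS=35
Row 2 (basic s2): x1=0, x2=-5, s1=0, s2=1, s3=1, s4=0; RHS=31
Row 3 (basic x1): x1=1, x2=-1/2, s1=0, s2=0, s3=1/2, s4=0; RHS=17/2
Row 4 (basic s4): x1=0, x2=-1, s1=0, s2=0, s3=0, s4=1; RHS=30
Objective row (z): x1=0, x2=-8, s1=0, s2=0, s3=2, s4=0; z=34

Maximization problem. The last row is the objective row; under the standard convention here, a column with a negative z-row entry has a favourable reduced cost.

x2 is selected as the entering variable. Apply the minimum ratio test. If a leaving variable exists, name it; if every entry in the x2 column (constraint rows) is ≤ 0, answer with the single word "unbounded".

unbounded

x2-column entries: row 1: -1, row 2: -5, row 3: -1/2, row 4: -1. All ≤ 0, so x2 can increase without bound; the LP is unbounded in this direction.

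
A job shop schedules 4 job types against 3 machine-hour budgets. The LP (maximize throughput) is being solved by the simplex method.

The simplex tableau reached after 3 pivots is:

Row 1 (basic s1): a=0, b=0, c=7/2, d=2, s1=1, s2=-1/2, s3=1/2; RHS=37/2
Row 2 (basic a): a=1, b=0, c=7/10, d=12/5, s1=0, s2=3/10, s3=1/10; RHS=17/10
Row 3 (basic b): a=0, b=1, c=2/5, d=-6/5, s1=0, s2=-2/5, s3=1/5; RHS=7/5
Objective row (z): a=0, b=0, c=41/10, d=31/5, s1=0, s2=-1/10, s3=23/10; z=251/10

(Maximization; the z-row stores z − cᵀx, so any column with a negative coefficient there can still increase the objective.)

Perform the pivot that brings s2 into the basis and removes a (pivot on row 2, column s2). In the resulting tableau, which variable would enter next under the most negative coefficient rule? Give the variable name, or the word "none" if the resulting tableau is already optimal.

none

Pivot element 3/10. New z-row = old z-row − (-1/10)·(row 2/(3/10)).
Updated z-row coefficients: a: 1/3, b: 0, c: 13/3, d: 7, s1: 0, s2: 0, s3: 7/3.
No coefficient is strictly negative; the tableau after this pivot is optimal.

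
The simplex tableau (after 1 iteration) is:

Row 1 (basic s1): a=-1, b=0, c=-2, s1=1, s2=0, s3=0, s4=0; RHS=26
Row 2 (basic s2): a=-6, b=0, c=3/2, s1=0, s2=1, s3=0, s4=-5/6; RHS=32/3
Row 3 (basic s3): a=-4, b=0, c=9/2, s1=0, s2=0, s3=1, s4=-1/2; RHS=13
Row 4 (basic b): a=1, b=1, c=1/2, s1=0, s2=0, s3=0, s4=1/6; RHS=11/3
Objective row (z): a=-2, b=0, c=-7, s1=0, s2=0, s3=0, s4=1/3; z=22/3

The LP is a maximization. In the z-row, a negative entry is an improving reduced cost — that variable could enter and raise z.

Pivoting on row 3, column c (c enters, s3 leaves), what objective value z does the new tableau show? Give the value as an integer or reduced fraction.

Minimum ratio for c: 13/(9/2) = 26/9.
z changes by −(z-row coeff of c)·ratio = −(-7)·(26/9) = 182/9.
New z = 22/3 + (182/9) = 248/9.

248/9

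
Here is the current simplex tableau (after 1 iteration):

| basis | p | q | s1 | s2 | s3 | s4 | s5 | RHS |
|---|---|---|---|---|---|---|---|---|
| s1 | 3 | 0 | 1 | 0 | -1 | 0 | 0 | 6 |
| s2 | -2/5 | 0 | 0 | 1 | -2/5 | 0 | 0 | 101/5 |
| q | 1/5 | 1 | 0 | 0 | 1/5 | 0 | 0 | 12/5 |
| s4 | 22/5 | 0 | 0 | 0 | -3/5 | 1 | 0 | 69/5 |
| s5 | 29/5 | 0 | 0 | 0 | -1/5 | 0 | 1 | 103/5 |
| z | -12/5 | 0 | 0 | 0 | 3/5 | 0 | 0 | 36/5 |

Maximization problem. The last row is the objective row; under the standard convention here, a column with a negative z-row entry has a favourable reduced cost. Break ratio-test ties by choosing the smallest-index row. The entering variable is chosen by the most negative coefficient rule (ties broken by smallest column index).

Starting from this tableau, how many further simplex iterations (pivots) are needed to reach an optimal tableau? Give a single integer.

2

pivot: p in, s1 out → z = 12
pivot: s3 in, s5 out → z = 339/26
No improving column remains; optimal.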